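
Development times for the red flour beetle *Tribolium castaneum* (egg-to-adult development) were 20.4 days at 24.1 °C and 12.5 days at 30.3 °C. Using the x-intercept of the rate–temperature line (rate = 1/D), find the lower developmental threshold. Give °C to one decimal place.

Under the model K = D·(T − T_b), so D₁·(T₁ − T_b) = D₂·(T₂ − T_b).
20.4·(24.1 − T_b) = 12.5·(30.3 − T_b)
T_b = (20.4·24.1 − 12.5·30.3) / (20.4 − 12.5) = 112.89 / 7.9 = 14.290 °C ≈ 14.3 °C.

14.3 °C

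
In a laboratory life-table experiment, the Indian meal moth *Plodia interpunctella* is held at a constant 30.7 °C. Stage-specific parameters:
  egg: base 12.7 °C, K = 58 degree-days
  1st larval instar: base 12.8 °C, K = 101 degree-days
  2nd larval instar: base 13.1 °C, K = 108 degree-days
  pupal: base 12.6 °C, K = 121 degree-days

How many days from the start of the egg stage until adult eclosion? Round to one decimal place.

egg: 58 / (30.7 − 12.7) = 58 / 18.0 = 3.222 d.
1st larval instar: 101 / (30.7 − 12.8) = 101 / 17.9 = 5.642 d.
2nd larval instar: 108 / (30.7 − 13.1) = 108 / 17.6 = 6.136 d.
pupal: 121 / (30.7 − 12.6) = 121 / 18.1 = 6.685 d.
Sum = 21.686 ≈ 21.7 days.

21.7 days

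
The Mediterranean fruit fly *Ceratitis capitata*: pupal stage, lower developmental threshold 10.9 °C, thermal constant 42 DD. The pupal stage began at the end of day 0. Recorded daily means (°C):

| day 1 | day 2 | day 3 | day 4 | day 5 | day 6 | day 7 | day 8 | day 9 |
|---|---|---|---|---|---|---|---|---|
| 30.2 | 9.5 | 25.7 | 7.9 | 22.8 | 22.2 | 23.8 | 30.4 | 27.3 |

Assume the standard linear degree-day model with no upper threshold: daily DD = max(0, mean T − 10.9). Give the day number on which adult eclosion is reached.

Daily DD above 10.9 °C: 19.3, 0.0, 14.8, 0.0, 11.9, 11.3, 12.9, 19.5, 16.4.
Cumulative: 19.3, 19.3, 34.1, 34.1, 46.0, 57.3, 70.2, 89.7, 106.1.
The total first reaches 42 DD on day 5.

day 5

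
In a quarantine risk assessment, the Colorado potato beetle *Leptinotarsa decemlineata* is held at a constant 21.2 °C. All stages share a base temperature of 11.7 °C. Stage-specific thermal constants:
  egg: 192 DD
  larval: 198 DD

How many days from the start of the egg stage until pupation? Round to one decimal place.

Daily accumulation at 21.2 °C = 21.2 − 11.7 = 9.5 DD/day.
Total K = 192 + 198 = 390 DD.
Total duration = 390 / 9.5 = 41.053 ≈ 41.1 days.

41.1 days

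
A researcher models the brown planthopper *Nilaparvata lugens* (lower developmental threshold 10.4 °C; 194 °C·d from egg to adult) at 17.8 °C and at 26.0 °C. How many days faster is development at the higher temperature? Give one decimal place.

At 17.8 °C: 194 / (17.8 − 10.4) = 194 / 7.4 = 26.216 d.
At 26.0 °C: 194 / (26.0 − 10.4) = 194 / 15.6 = 12.436 d.
Difference = |26.216 − 12.436| = 13.780 ≈ 13.8 days.

13.8 days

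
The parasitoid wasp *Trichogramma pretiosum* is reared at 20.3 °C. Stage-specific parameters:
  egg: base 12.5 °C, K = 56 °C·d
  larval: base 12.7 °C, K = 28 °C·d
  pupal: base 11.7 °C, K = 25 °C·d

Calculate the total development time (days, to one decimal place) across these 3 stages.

egg: 56 / (20.3 − 12.5) = 56 / 7.8 = 7.179 d.
larval: 28 / (20.3 − 12.7) = 28 / 7.6 = 3.684 d.
pupal: 25 / (20.3 − 11.7) = 25 / 8.6 = 2.907 d.
Sum = 13.771 ≈ 13.8 days.

13.8 days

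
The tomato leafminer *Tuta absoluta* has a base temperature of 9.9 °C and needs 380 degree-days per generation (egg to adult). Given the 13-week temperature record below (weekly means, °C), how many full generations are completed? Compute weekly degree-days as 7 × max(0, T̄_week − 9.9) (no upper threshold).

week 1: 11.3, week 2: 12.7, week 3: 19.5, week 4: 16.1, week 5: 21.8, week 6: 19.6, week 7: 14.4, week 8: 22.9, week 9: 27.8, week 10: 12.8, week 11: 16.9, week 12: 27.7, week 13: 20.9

Weekly DD (7 × max(0, T̄ − 9.9)): 9.8, 19.6, 67.2, 43.4, 83.3, 67.9, 31.5, 91.0, 125.3, 20.3, 49.0, 124.6, 77.0.
Season total = 809.9 DD.
Complete generations = ⌊809.9 / 380⌋ = 2.

2 generations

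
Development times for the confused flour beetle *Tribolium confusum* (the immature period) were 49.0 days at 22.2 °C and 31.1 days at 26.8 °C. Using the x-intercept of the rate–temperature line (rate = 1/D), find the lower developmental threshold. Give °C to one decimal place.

Linear rate model ⇒ the product D·(T − T_b) is constant across temperatures.
49.0·(22.2 − T_b) = 31.1·(26.8 − T_b)
T_b = (49.0·22.2 − 31.1·26.8) / (49.0 − 31.1) = 254.32 / 17.9 = 14.208 °C ≈ 14.2 °C.

14.2 °C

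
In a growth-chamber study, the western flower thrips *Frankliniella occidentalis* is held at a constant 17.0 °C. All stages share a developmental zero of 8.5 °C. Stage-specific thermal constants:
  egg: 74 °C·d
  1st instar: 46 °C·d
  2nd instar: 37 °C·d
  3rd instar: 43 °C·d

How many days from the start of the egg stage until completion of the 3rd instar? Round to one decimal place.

Daily accumulation at 17.0 °C = 17.0 − 8.5 = 8.5 DD/day.
Total K = 74 + 46 + 37 + 43 = 200 DD.
Total duration = 200 / 8.5 = 23.529 ≈ 23.5 days.

23.5 days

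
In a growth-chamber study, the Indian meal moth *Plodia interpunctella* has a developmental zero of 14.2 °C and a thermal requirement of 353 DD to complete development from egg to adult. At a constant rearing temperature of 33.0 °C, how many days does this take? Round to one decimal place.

Daily accumulation = 33.0 − 14.2 = 18.8 DD/day.
Duration = 353 / 18.8 = 18.777 ≈ 18.8 days.

18.8 days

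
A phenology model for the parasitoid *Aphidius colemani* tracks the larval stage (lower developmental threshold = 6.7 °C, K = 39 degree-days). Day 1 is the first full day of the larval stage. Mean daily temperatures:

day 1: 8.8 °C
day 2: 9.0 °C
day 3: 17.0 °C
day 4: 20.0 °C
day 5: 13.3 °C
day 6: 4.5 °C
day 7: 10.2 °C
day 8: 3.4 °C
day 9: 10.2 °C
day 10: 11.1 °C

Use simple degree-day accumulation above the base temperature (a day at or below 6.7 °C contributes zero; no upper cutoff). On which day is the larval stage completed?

Daily DD above 6.7 °C: 2.1, 2.3, 10.3, 13.3, 6.6, 0.0, 3.5, 0.0, 3.5, 4.4.
Cumulative: 2.1, 4.4, 14.7, 28.0, 34.6, 34.6, 38.1, 38.1, 41.6, 46.0.
The total first reaches 39 DD on day 9.

day 9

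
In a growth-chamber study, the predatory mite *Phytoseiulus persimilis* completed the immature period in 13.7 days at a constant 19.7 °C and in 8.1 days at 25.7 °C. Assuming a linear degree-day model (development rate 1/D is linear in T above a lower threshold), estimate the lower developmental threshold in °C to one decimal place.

11.0 °C

Linear rate model ⇒ the product D·(T − T_b) is constant across temperatures.
13.7·(19.7 − T_b) = 8.1·(25.7 − T_b)
T_b = (13.7·19.7 − 8.1·25.7) / (13.7 − 8.1) = 61.72 / 5.6 = 11.021 °C ≈ 11.0 °C.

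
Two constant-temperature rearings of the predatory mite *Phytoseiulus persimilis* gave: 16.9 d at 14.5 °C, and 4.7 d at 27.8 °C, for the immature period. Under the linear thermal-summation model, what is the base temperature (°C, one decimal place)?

9.4 °C

Under the model K = D·(T − T_b), so D₁·(T₁ − T_b) = D₂·(T₂ − T_b).
16.9·(14.5 − T_b) = 4.7·(27.8 − T_b)
T_b = (16.9·14.5 − 4.7·27.8) / (16.9 − 4.7) = 114.39 / 12.2 = 9.376 °C ≈ 9.4 °C.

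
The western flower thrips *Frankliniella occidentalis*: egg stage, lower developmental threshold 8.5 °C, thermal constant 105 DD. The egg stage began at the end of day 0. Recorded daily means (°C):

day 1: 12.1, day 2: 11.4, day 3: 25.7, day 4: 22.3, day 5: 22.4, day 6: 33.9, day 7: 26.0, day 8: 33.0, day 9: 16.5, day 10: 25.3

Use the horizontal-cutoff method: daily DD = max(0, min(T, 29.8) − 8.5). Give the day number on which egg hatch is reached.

Daily DD above 8.5 °C (capped at 21.3): 3.6, 2.9, 17.2, 13.8, 13.9, 21.3, 17.5, 21.3, 8.0, 16.8.
Cumulative: 3.6, 6.5, 23.7, 37.5, 51.4, 72.7, 90.2, 111.5, 119.5, 136.3.
The total first reaches 105 DD on day 8.

day 8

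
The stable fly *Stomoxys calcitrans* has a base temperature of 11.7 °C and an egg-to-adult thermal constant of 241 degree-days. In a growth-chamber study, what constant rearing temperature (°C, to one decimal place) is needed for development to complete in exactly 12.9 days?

Required daily accumulation = 241 / 12.9 = 18.682 DD/day.
T = T_base + 18.682 = 11.7 + 18.682 = 30.382 ≈ 30.4 °C.

30.4 °C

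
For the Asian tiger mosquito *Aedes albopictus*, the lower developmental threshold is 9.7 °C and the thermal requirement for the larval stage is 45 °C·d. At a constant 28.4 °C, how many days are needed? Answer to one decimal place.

Daily accumulation = 28.4 − 9.7 = 18.7 DD/day.
Duration = 45 / 18.7 = 2.406 ≈ 2.4 days.

2.4 days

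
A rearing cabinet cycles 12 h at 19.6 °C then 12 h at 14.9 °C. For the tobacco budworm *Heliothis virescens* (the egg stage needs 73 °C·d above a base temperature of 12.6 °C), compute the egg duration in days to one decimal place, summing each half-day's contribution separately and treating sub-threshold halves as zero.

Day half: max(0, 19.6 − 12.6) × 0.5 = 7.0 × 0.5 = 3.50 DD.
Night half: max(0, 14.9 − 12.6) × 0.5 = 2.3 × 0.5 = 1.15 DD.
Per 24 h: 4.65 DD/day.
Duration = 73 / 4.65 = 15.699 ≈ 15.7 days.

15.7 days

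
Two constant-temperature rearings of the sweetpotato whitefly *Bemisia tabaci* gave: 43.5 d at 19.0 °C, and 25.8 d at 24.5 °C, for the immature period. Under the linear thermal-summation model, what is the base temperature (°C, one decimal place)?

Linear rate model ⇒ the product D·(T − T_b) is constant across temperatures.
43.5·(19.0 − T_b) = 25.8·(24.5 − T_b)
T_b = (43.5·19.0 − 25.8·24.5) / (43.5 − 25.8) = 194.40 / 17.7 = 10.983 °C ≈ 11.0 °C.

11.0 °C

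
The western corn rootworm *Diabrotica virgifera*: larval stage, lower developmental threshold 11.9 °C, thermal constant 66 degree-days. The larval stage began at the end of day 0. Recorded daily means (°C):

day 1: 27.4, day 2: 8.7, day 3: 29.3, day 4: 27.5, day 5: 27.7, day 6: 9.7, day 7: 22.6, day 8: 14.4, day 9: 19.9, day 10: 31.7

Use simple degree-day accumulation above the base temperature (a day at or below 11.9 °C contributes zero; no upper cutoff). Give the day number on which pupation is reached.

day 7

Daily DD above 11.9 °C: 15.5, 0.0, 17.4, 15.6, 15.8, 0.0, 10.7, 2.5, 8.0, 19.8.
Cumulative: 15.5, 15.5, 32.9, 48.5, 64.3, 64.3, 75.0, 77.5, 85.5, 105.3.
The total first reaches 66 DD on day 7.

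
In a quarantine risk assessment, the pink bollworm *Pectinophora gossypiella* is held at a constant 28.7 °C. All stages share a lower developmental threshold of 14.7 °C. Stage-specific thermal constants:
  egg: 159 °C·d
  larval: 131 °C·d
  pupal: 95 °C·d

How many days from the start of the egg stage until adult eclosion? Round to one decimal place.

27.5 days

Daily accumulation at 28.7 °C = 28.7 − 14.7 = 14.0 DD/day.
Total K = 159 + 131 + 95 = 385 DD.
Total duration = 385 / 14.0 = 27.500 ≈ 27.5 days.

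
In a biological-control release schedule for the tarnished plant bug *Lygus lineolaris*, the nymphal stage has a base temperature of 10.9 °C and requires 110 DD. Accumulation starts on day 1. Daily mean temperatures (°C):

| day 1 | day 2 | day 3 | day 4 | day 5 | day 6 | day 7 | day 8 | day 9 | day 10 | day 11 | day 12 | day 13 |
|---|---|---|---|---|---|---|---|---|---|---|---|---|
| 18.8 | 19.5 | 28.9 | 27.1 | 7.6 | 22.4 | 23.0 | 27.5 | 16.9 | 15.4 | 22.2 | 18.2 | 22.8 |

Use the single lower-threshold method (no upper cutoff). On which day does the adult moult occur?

Daily DD above 10.9 °C: 7.9, 8.6, 18.0, 16.2, 0.0, 11.5, 12.1, 16.6, 6.0, 4.5, 11.3, 7.3, 11.9.
Cumulative: 7.9, 16.5, 34.5, 50.7, 50.7, 62.2, 74.3, 90.9, 96.9, 101.4, 112.7, 120.0, 131.9.
The total first reaches 110 DD on day 11.

day 11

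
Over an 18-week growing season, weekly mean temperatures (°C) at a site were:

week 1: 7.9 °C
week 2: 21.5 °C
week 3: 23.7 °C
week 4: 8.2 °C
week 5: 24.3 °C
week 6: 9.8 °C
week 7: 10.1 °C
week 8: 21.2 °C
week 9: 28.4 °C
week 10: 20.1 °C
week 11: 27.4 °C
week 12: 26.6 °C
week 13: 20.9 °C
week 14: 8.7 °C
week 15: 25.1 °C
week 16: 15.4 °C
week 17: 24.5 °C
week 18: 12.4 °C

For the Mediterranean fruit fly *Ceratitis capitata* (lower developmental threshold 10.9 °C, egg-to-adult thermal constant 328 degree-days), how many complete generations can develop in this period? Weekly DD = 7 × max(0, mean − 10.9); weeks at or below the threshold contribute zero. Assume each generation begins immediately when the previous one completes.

3 generations

Weekly DD (7 × max(0, T̄ − 10.9)): 0.0, 74.2, 89.6, 0.0, 93.8, 0.0, 0.0, 72.1, 122.5, 64.4, 115.5, 109.9, 70.0, 0.0, 99.4, 31.5, 95.2, 10.5.
Season total = 1048.6 DD.
Complete generations = ⌊1048.6 / 328⌋ = 3.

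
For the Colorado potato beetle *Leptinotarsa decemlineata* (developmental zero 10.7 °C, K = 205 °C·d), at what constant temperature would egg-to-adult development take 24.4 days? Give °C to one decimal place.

Required daily accumulation = 205 / 24.4 = 8.402 DD/day.
T = T_base + 8.402 = 10.7 + 8.402 = 19.102 ≈ 19.1 °C.

19.1 °C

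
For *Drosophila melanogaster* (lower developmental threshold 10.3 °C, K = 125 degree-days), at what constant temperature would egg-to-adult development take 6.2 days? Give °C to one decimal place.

Required daily accumulation = 125 / 6.2 = 20.161 DD/day.
T = T_base + 20.161 = 10.3 + 20.161 = 30.461 ≈ 30.5 °C.

30.5 °C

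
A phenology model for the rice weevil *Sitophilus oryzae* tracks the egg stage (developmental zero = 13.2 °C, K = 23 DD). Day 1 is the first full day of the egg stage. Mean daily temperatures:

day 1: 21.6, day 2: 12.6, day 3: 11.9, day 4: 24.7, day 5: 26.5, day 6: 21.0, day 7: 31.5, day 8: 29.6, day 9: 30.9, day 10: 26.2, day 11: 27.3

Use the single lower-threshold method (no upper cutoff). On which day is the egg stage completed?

Daily DD above 13.2 °C: 8.4, 0.0, 0.0, 11.5, 13.3, 7.8, 18.3, 16.4, 17.7, 13.0, 14.1.
Cumulative: 8.4, 8.4, 8.4, 19.9, 33.2, 41.0, 59.3, 75.7, 93.4, 106.4, 120.5.
The total first reaches 23 DD on day 5.

day 5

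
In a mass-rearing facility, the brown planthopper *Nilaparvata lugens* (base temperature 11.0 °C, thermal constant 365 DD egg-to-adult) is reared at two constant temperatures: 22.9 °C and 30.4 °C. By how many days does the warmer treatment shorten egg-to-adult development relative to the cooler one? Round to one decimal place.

At 22.9 °C: 365 / (22.9 − 11.0) = 365 / 11.9 = 30.672 d.
At 30.4 °C: 365 / (30.4 − 11.0) = 365 / 19.4 = 18.814 d.
Difference = |30.672 − 18.814| = 11.858 ≈ 11.9 days.

11.9 days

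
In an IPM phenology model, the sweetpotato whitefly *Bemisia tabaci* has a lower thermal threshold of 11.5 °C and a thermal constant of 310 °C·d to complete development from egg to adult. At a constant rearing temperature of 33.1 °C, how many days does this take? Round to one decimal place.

Daily accumulation = 33.1 − 11.5 = 21.6 DD/day.
Duration = 310 / 21.6 = 14.352 ≈ 14.4 days.

14.4 days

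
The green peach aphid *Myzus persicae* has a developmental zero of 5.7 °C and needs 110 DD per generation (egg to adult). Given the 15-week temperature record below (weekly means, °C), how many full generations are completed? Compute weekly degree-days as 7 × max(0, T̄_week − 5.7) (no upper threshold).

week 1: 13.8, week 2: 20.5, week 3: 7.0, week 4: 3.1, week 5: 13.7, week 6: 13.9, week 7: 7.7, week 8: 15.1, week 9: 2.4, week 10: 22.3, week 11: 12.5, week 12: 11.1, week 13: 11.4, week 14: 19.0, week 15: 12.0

6 generations

Weekly DD (7 × max(0, T̄ − 5.7)): 56.7, 103.6, 9.1, 0.0, 56.0, 57.4, 14.0, 65.8, 0.0, 116.2, 47.6, 37.8, 39.9, 93.1, 44.1.
Season total = 741.3 DD.
Complete generations = ⌊741.3 / 110⌋ = 6.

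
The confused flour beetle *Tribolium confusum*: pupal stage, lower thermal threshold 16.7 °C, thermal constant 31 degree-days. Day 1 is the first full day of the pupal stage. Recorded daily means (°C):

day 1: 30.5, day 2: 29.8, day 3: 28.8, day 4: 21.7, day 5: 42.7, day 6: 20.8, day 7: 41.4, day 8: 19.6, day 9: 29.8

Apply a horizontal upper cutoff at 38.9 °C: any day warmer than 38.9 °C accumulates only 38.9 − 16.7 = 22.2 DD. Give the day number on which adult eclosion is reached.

day 3

Daily DD above 16.7 °C (capped at 22.2): 13.8, 13.1, 12.1, 5.0, 22.2, 4.1, 22.2, 2.9, 13.1.
Cumulative: 13.8, 26.9, 39.0, 44.0, 66.2, 70.3, 92.5, 95.4, 108.5.
The total first reaches 31 DD on day 3.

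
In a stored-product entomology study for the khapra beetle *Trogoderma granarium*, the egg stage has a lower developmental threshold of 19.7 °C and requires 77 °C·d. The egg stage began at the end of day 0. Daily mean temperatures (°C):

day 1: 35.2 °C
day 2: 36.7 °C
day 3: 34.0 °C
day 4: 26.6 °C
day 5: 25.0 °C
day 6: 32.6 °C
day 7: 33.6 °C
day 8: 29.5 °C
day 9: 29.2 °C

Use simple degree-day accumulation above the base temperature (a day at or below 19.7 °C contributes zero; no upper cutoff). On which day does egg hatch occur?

day 7

Daily DD above 19.7 °C: 15.5, 17.0, 14.3, 6.9, 5.3, 12.9, 13.9, 9.8, 9.5.
Cumulative: 15.5, 32.5, 46.8, 53.7, 59.0, 71.9, 85.8, 95.6, 105.1.
The total first reaches 77 DD on day 7.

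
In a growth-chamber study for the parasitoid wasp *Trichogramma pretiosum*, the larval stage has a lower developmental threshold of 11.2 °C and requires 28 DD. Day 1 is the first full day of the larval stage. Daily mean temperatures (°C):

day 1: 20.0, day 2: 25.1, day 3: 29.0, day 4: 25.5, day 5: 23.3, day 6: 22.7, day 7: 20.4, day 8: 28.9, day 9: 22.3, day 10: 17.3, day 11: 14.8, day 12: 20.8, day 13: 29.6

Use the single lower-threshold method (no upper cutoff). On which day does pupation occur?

day 3

Daily DD above 11.2 °C: 8.8, 13.9, 17.8, 14.3, 12.1, 11.5, 9.2, 17.7, 11.1, 6.1, 3.6, 9.6, 18.4.
Cumulative: 8.8, 22.7, 40.5, 54.8, 66.9, 78.4, 87.6, 105.3, 116.4, 122.5, 126.1, 135.7, 154.1.
The total first reaches 28 DD on day 3.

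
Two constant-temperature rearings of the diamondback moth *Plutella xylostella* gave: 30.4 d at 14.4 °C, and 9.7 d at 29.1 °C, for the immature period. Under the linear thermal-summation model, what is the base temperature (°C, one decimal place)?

Under the model K = D·(T − T_b), so D₁·(T₁ − T_b) = D₂·(T₂ − T_b).
30.4·(14.4 − T_b) = 9.7·(29.1 − T_b)
T_b = (30.4·14.4 − 9.7·29.1) / (30.4 − 9.7) = 155.49 / 20.7 = 7.512 °C ≈ 7.5 °C.

7.5 °C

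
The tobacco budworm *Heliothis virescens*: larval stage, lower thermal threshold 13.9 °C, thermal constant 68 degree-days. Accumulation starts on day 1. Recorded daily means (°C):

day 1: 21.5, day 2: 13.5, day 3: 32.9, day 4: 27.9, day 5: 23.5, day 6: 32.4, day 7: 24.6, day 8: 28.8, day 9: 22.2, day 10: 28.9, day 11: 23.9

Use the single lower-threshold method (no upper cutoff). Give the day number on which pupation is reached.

day 6

Daily DD above 13.9 °C: 7.6, 0.0, 19.0, 14.0, 9.6, 18.5, 10.7, 14.9, 8.3, 15.0, 10.0.
Cumulative: 7.6, 7.6, 26.6, 40.6, 50.2, 68.7, 79.4, 94.3, 102.6, 117.6, 127.6.
The total first reaches 68 DD on day 6.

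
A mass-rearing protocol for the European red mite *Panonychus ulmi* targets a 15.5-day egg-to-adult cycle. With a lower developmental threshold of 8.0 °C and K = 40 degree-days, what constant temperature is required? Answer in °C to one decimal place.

Required daily accumulation = 40 / 15.5 = 2.581 DD/day.
T = T_base + 2.581 = 8.0 + 2.581 = 10.581 ≈ 10.6 °C.

10.6 °C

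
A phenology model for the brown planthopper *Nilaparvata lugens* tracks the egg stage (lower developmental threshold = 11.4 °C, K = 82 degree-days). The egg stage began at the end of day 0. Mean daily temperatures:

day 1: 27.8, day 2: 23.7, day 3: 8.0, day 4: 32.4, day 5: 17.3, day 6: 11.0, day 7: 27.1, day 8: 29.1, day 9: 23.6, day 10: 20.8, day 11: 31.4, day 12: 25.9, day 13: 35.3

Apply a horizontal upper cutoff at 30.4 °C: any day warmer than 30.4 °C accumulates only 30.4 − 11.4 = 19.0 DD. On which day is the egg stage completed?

Daily DD above 11.4 °C (capped at 19.0): 16.4, 12.3, 0.0, 19.0, 5.9, 0.0, 15.7, 17.7, 12.2, 9.4, 19.0, 14.5, 19.0.
Cumulative: 16.4, 28.7, 28.7, 47.7, 53.6, 53.6, 69.3, 87.0, 99.2, 108.6, 127.6, 142.1, 161.1.
The total first reaches 82 DD on day 8.

day 8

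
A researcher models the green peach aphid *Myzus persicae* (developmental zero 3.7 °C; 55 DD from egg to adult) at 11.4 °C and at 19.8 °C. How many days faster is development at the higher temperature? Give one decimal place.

3.7 days

At 11.4 °C: 55 / (11.4 − 3.7) = 55 / 7.7 = 7.143 d.
At 19.8 °C: 55 / (19.8 − 3.7) = 55 / 16.1 = 3.416 d.
Difference = |7.143 − 3.416| = 3.727 ≈ 3.7 days.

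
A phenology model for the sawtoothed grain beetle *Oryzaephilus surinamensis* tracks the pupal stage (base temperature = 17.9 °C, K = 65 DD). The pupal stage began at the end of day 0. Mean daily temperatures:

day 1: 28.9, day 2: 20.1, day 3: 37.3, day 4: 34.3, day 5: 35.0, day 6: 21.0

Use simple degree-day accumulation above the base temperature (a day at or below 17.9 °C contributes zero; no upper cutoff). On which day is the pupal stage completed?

day 5

Daily DD above 17.9 °C: 11.0, 2.2, 19.4, 16.4, 17.1, 3.1.
Cumulative: 11.0, 13.2, 32.6, 49.0, 66.1, 69.2.
The total first reaches 65 DD on day 5.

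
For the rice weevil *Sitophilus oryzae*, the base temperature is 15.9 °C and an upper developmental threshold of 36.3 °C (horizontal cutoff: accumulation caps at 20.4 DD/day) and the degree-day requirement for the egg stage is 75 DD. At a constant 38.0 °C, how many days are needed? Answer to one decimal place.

Temperature 38.0 °C exceeds the upper threshold, so daily accumulation caps at 36.3 − 15.9 = 20.4 DD/day.
Duration = 75 / 20.4 = 3.676 ≈ 3.7 days.

3.7 days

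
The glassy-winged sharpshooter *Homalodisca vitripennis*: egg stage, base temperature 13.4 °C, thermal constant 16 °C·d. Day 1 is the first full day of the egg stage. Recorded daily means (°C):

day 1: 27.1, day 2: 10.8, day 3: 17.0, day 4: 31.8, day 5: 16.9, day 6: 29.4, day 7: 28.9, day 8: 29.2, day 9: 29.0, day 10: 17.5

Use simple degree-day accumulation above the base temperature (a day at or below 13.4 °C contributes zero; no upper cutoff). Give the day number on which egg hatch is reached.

day 3

Daily DD above 13.4 °C: 13.7, 0.0, 3.6, 18.4, 3.5, 16.0, 15.5, 15.8, 15.6, 4.1.
Cumulative: 13.7, 13.7, 17.3, 35.7, 39.2, 55.2, 70.7, 86.5, 102.1, 106.2.
The total first reaches 16 DD on day 3.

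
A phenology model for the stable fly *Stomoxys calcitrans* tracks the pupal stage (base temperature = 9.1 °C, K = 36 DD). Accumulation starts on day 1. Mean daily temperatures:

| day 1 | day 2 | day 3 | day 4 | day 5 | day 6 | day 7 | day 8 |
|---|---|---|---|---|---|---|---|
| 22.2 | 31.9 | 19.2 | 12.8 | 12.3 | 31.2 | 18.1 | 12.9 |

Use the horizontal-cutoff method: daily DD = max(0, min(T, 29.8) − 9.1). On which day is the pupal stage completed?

day 3

Daily DD above 9.1 °C (capped at 20.7): 13.1, 20.7, 10.1, 3.7, 3.2, 20.7, 9.0, 3.8.
Cumulative: 13.1, 33.8, 43.9, 47.6, 50.8, 71.5, 80.5, 84.3.
The total first reaches 36 DD on day 3.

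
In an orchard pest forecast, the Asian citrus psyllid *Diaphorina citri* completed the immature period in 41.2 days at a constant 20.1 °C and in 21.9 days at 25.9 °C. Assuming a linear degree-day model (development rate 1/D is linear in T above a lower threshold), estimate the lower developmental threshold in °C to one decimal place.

Equal thermal constants: D₁(T₁ − T_b) = D₂(T₂ − T_b).
41.2·(20.1 − T_b) = 21.9·(25.9 − T_b)
T_b = (41.2·20.1 − 21.9·25.9) / (41.2 − 21.9) = 260.91 / 19.3 = 13.519 °C ≈ 13.5 °C.

13.5 °C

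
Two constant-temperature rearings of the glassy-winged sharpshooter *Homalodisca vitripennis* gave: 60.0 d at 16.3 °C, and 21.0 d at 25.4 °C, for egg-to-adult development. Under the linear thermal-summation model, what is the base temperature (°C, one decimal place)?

Linear rate model ⇒ the product D·(T − T_b) is constant across temperatures.
60.0·(16.3 − T_b) = 21.0·(25.4 − T_b)
T_b = (60.0·16.3 − 21.0·25.4) / (60.0 − 21.0) = 444.60 / 39.0 = 11.400 °C ≈ 11.4 °C.

11.4 °C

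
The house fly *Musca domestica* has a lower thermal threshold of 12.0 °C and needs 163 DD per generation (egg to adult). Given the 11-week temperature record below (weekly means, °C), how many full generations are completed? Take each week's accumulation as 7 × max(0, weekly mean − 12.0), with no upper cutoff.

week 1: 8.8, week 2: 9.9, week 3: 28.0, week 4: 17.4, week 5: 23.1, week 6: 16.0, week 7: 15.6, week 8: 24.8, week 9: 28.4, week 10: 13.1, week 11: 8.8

Weekly DD (7 × max(0, T̄ − 12.0)): 0.0, 0.0, 112.0, 37.8, 77.7, 28.0, 25.2, 89.6, 114.8, 7.7, 0.0.
Season total = 492.8 DD.
Complete generations = ⌊492.8 / 163⌋ = 3.

3 generations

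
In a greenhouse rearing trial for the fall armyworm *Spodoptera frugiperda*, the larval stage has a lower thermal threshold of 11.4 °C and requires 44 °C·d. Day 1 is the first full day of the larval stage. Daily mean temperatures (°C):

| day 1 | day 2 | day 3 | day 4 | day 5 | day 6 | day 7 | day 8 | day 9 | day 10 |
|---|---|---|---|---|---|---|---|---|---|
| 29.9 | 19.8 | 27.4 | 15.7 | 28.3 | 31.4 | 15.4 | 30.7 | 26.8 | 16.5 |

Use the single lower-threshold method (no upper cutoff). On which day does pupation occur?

day 4

Daily DD above 11.4 °C: 18.5, 8.4, 16.0, 4.3, 16.9, 20.0, 4.0, 19.3, 15.4, 5.1.
Cumulative: 18.5, 26.9, 42.9, 47.2, 64.1, 84.1, 88.1, 107.4, 122.8, 127.9.
The total first reaches 44 DD on day 4.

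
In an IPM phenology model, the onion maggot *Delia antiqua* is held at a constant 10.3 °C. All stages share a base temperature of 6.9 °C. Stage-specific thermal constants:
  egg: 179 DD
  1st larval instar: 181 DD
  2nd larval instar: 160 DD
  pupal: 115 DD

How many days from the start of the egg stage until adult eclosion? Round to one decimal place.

186.8 days

Daily accumulation at 10.3 °C = 10.3 − 6.9 = 3.4 DD/day.
Total K = 179 + 181 + 160 + 115 = 635 DD.
Total duration = 635 / 3.4 = 186.765 ≈ 186.8 days.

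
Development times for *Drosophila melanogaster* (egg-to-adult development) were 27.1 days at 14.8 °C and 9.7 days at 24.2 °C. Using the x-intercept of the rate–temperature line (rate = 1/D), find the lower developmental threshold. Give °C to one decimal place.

9.6 °C

Equal thermal constants: D₁(T₁ − T_b) = D₂(T₂ − T_b).
27.1·(14.8 − T_b) = 9.7·(24.2 − T_b)
T_b = (27.1·14.8 − 9.7·24.2) / (27.1 − 9.7) = 166.34 / 17.4 = 9.560 °C ≈ 9.6 °C.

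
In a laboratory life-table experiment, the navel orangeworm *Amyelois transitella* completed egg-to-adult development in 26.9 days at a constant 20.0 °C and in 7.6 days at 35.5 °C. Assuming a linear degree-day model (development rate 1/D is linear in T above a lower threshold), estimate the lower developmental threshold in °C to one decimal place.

13.9 °C

Equal thermal constants: D₁(T₁ − T_b) = D₂(T₂ − T_b).
26.9·(20.0 − T_b) = 7.6·(35.5 − T_b)
T_b = (26.9·20.0 − 7.6·35.5) / (26.9 − 7.6) = 268.20 / 19.3 = 13.896 °C ≈ 13.9 °C.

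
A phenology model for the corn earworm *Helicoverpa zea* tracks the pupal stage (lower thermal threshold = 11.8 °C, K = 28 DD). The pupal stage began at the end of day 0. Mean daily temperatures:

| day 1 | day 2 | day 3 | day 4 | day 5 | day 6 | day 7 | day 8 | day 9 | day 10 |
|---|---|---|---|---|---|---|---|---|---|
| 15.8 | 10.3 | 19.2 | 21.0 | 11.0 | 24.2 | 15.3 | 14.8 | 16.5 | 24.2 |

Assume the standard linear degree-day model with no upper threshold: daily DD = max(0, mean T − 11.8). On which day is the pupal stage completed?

Daily DD above 11.8 °C: 4.0, 0.0, 7.4, 9.2, 0.0, 12.4, 3.5, 3.0, 4.7, 12.4.
Cumulative: 4.0, 4.0, 11.4, 20.6, 20.6, 33.0, 36.5, 39.5, 44.2, 56.6.
The total first reaches 28 DD on day 6.

day 6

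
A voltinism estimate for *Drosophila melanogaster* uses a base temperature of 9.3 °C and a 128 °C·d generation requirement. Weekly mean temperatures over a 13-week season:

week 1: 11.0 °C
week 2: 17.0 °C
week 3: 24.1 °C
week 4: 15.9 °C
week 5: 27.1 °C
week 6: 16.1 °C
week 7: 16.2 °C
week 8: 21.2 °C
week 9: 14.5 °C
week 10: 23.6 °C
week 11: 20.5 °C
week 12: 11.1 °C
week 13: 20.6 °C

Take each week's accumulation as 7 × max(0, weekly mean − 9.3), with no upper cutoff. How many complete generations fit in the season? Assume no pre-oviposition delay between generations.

Weekly DD (7 × max(0, T̄ − 9.3)): 11.9, 53.9, 103.6, 46.2, 124.6, 47.6, 48.3, 83.3, 36.4, 100.1, 78.4, 12.6, 79.1.
Season total = 826.0 DD.
Complete generations = ⌊826.0 / 128⌋ = 6.

6 generations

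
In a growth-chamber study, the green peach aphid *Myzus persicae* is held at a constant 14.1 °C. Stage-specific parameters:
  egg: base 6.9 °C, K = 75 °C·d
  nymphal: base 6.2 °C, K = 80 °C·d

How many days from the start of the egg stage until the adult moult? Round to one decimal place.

egg: 75 / (14.1 − 6.9) = 75 / 7.2 = 10.417 d.
nymphal: 80 / (14.1 − 6.2) = 80 / 7.9 = 10.127 d.
Sum = 20.543 ≈ 20.5 days.

20.5 days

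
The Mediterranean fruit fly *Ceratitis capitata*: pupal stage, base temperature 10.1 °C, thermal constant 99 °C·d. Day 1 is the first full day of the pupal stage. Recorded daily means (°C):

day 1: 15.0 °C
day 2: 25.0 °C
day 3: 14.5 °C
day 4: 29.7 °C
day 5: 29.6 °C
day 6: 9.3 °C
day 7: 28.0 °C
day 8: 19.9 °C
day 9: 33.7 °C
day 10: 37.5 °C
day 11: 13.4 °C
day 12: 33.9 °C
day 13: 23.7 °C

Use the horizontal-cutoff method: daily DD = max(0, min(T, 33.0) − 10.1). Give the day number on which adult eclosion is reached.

day 9

Daily DD above 10.1 °C (capped at 22.9): 4.9, 14.9, 4.4, 19.6, 19.5, 0.0, 17.9, 9.8, 22.9, 22.9, 3.3, 22.9, 13.6.
Cumulative: 4.9, 19.8, 24.2, 43.8, 63.3, 63.3, 81.2, 91.0, 113.9, 136.8, 140.1, 163.0, 176.6.
The total first reaches 99 DD on day 9.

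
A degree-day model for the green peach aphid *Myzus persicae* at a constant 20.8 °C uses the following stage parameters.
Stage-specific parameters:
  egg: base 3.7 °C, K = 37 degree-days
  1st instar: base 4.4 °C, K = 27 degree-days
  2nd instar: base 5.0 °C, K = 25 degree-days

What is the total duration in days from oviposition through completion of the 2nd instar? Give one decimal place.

5.4 days

egg: 37 / (20.8 − 3.7) = 37 / 17.1 = 2.164 d.
1st instar: 27 / (20.8 − 4.4) = 27 / 16.4 = 1.646 d.
2nd instar: 25 / (20.8 − 5.0) = 25 / 15.8 = 1.582 d.
Sum = 5.392 ≈ 5.4 days.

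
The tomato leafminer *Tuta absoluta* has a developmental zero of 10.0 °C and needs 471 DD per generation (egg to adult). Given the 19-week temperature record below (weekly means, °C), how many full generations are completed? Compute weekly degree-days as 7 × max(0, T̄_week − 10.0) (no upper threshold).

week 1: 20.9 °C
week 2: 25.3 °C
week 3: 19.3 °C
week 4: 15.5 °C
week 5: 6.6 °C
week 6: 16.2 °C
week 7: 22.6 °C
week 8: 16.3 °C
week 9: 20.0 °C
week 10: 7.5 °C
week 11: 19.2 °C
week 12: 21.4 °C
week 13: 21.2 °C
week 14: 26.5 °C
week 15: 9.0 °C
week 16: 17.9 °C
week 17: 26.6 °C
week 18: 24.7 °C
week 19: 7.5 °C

2 generations

Weekly DD (7 × max(0, T̄ − 10.0)): 76.3, 107.1, 65.1, 38.5, 0.0, 43.4, 88.2, 44.1, 70.0, 0.0, 64.4, 79.8, 78.4, 115.5, 0.0, 55.3, 116.2, 102.9, 0.0.
Season total = 1145.2 DD.
Complete generations = ⌊1145.2 / 471⌋ = 2.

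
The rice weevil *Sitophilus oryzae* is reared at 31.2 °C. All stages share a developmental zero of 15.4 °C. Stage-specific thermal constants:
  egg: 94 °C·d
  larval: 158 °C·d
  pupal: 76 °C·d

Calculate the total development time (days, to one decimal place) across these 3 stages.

20.8 days

Daily accumulation at 31.2 °C = 31.2 − 15.4 = 15.8 DD/day.
Total K = 94 + 158 + 76 = 328 DD.
Total duration = 328 / 15.8 = 20.759 ≈ 20.8 days.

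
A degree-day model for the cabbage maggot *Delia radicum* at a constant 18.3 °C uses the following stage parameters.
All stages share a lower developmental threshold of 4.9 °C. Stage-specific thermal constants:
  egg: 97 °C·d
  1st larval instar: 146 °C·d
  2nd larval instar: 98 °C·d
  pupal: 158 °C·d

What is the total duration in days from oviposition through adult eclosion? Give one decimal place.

37.2 days

Daily accumulation at 18.3 °C = 18.3 − 4.9 = 13.4 DD/day.
Total K = 97 + 146 + 98 + 158 = 499 DD.
Total duration = 499 / 13.4 = 37.239 ≈ 37.2 days.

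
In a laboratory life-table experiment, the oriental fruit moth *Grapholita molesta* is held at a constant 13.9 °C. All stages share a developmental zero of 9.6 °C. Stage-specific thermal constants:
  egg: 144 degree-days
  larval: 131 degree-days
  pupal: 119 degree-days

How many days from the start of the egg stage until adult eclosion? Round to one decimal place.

91.6 days

Daily accumulation at 13.9 °C = 13.9 − 9.6 = 4.3 DD/day.
Total K = 144 + 131 + 119 = 394 DD.
Total duration = 394 / 4.3 = 91.628 ≈ 91.6 days.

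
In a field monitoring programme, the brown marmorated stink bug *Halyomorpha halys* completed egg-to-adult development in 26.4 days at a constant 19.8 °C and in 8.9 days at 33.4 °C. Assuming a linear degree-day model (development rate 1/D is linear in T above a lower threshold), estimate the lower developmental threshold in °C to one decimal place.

Equal thermal constants: D₁(T₁ − T_b) = D₂(T₂ − T_b).
26.4·(19.8 − T_b) = 8.9·(33.4 − T_b)
T_b = (26.4·19.8 − 8.9·33.4) / (26.4 − 8.9) = 225.46 / 17.5 = 12.883 °C ≈ 12.9 °C.

12.9 °C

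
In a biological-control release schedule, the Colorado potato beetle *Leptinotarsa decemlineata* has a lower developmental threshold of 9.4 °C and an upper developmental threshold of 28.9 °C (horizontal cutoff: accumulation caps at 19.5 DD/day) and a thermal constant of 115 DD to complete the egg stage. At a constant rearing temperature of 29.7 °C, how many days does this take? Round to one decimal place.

Temperature 29.7 °C exceeds the upper threshold, so daily accumulation caps at 28.9 − 9.4 = 19.5 DD/day.
Duration = 115 / 19.5 = 5.897 ≈ 5.9 days.

5.9 days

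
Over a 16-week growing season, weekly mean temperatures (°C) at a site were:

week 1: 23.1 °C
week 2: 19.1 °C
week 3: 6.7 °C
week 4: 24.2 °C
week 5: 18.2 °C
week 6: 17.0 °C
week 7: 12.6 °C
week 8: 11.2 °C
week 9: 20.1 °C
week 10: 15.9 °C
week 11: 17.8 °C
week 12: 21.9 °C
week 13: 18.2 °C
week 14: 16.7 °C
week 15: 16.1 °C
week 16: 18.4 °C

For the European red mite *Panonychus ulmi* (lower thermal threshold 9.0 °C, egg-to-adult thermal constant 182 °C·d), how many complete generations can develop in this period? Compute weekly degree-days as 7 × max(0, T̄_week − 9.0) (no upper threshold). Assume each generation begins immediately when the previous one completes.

5 generations

Weekly DD (7 × max(0, T̄ − 9.0)): 98.7, 70.7, 0.0, 106.4, 64.4, 56.0, 25.2, 15.4, 77.7, 48.3, 61.6, 90.3, 64.4, 53.9, 49.7, 65.8.
Season total = 948.5 DD.
Complete generations = ⌊948.5 / 182⌋ = 5.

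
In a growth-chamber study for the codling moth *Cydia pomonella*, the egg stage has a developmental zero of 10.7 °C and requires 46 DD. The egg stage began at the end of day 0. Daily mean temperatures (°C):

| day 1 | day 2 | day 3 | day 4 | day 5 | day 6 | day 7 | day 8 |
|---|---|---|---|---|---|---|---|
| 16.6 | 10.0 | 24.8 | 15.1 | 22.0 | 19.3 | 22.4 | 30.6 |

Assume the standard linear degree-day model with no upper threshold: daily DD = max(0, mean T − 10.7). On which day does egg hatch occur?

day 7

Daily DD above 10.7 °C: 5.9, 0.0, 14.1, 4.4, 11.3, 8.6, 11.7, 19.9.
Cumulative: 5.9, 5.9, 20.0, 24.4, 35.7, 44.3, 56.0, 75.9.
The total first reaches 46 DD on day 7.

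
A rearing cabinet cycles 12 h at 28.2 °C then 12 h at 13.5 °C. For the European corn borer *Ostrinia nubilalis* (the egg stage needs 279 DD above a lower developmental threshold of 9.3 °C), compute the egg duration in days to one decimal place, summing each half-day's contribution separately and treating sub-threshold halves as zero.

24.2 days

Day half: max(0, 28.2 − 9.3) × 0.5 = 18.9 × 0.5 = 9.45 DD.
Night half: max(0, 13.5 − 9.3) × 0.5 = 4.2 × 0.5 = 2.10 DD.
Per 24 h: 11.55 DD/day.
Duration = 279 / 11.55 = 24.156 ≈ 24.2 days.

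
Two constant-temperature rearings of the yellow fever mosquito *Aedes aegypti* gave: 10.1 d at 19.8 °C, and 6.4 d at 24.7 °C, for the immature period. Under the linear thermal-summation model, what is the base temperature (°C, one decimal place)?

Under the model K = D·(T − T_b), so D₁·(T₁ − T_b) = D₂·(T₂ − T_b).
10.1·(19.8 − T_b) = 6.4·(24.7 − T_b)
T_b = (10.1·19.8 − 6.4·24.7) / (10.1 − 6.4) = 41.90 / 3.7 = 11.324 °C ≈ 11.3 °C.

11.3 °C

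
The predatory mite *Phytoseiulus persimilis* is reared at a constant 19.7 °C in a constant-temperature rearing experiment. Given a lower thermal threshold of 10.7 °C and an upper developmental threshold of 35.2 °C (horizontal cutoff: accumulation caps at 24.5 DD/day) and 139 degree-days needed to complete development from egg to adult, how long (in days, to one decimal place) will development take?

Daily accumulation = 19.7 − 10.7 = 9.0 DD/day.
Duration = 139 / 9.0 = 15.444 ≈ 15.4 days.

15.4 days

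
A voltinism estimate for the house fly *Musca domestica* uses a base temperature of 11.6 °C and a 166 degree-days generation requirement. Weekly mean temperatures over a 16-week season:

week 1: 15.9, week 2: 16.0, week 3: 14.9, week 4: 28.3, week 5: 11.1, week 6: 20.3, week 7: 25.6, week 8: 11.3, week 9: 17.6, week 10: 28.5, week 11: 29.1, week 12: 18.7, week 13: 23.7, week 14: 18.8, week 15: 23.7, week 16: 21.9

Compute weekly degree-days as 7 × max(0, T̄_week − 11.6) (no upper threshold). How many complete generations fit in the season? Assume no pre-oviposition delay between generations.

5 generations

Weekly DD (7 × max(0, T̄ − 11.6)): 30.1, 30.8, 23.1, 116.9, 0.0, 60.9, 98.0, 0.0, 42.0, 118.3, 122.5, 49.7, 84.7, 50.4, 84.7, 72.1.
Season total = 984.2 DD.
Complete generations = ⌊984.2 / 166⌋ = 5.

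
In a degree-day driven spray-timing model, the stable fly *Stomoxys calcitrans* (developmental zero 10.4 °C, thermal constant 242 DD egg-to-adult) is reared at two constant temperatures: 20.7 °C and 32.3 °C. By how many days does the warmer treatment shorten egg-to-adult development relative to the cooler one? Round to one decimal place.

12.4 days

At 20.7 °C: 242 / (20.7 − 10.4) = 242 / 10.3 = 23.495 d.
At 32.3 °C: 242 / (32.3 − 10.4) = 242 / 21.9 = 11.050 d.
Difference = |23.495 − 11.050| = 12.445 ≈ 12.4 days.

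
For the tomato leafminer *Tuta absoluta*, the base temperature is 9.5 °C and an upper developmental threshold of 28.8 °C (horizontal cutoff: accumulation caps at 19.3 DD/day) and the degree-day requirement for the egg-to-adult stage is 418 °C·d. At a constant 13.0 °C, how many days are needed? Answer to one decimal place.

119.4 days

Daily accumulation = 13.0 − 9.5 = 3.5 DD/day.
Duration = 418 / 3.5 = 119.429 ≈ 119.4 days.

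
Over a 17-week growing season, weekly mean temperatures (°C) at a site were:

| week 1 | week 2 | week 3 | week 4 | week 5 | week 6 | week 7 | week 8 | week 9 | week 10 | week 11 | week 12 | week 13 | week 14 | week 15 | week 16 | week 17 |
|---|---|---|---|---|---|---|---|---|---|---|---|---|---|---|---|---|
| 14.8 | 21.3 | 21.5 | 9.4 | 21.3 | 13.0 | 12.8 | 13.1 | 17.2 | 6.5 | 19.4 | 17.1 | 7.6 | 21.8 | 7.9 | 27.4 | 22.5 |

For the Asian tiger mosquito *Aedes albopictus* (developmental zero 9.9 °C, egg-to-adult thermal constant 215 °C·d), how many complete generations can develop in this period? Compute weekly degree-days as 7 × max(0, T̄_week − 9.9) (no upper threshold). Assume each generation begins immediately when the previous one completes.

3 generations

Weekly DD (7 × max(0, T̄ − 9.9)): 34.3, 79.8, 81.2, 0.0, 79.8, 21.7, 20.3, 22.4, 51.1, 0.0, 66.5, 50.4, 0.0, 83.3, 0.0, 122.5, 88.2.
Season total = 801.5 DD.
Complete generations = ⌊801.5 / 215⌋ = 3.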